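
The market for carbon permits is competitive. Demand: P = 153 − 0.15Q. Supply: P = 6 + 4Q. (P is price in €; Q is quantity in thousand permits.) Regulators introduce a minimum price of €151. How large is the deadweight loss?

Competitive equilibrium: 153 − 0.15Q = 6 + 4Q → Q* = 35.42169, P* = 147.68675.
At the floor P = 151, quantity demanded = (153 − 151)/0.15 = 13.33333.
Sellers' marginal cost at Q' = 13.33333: 6 + 4·13.33333 = 59.33332.
ΔQ = 35.42169 − 13.33333 = 22.08836; wedge = 151 − 59.33332 = 91.66668.
Deadweight loss = ½ × 22.08836 × 91.66668 = €1012.38 thousand.

€1012.38 thousand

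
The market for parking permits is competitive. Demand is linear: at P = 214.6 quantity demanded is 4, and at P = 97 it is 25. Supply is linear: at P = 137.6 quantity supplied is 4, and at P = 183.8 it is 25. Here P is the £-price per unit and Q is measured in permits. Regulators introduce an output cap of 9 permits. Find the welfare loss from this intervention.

£92.56

Demand slope = (97 − 214.6)/(25 − 4) = −5.6, so P = 237 − 5.6Q.
Supply slope = (183.8 − 137.6)/(25 − 4) = 2.2, so P = 128.8 + 2.2Q.
Competitive equilibrium: 237 − 5.6Q = 128.8 + 2.2Q → Q* = 13.8718, P* = 159.3179.
At Q = 9: demand price = 237 − 5.6·9 = 186.6; supply price = 128.8 + 2.2·9 = 148.6.
ΔQ = 13.8718 − 9 = 4.8718; wedge = 186.6 − 148.6 = 38.
Deadweight loss = ½ × 4.8718 × 38 = £92.56.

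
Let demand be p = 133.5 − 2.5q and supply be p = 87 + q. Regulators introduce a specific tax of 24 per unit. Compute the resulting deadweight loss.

Competitive equilibrium: 133.5 − 2.5q = 87 + q → q* = 13.2857, p* = 100.2857.
With the tax, the buyer price exceeds the seller price by 24: (133.5 − 2.5q) − (87 + q) = 24 → q' = 6.4286.
Δq = 13.2857 − 6.4286 = 6.8571; the wedge equals the tax, 24.
The triangle = ½ × 6.8571 × 24 = 82.29.

82.29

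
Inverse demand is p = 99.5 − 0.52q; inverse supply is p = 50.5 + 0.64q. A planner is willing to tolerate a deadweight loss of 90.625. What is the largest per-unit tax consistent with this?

Competitive equilibrium: 99.5 − 0.52q = 50.5 + 0.64q → q* = 42.2414, p* = 77.5345.
A tax t gives Δq = t/1.16 and wedge t, so DWL = t²/2.32.
t²/2.32 = 90.625 → t² = 210.25 → t = 14.5.

14.5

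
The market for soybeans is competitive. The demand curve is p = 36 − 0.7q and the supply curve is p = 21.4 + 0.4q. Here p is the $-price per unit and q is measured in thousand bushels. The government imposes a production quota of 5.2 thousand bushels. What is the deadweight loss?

Competitive equilibrium: 36 − 0.7q = 21.4 + 0.4q → q* = 13.2727, p* = 26.7091.
At q = 5.2: demand price = 36 − 0.7·5.2 = 32.36; supply price = 21.4 + 0.4·5.2 = 23.48.
Δq = 13.2727 − 5.2 = 8.0727; wedge = 32.36 − 23.48 = 8.88.
The triangle = ½ × 8.0727 × 8.88 = $35.84 thousand.

$35.84 thousand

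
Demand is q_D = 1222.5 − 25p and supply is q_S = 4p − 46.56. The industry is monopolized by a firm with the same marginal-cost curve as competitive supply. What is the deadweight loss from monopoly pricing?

35.17

In inverse form: demand p = 48.9 − 0.04q, supply p = 11.64 + 0.25q.
Competitive equilibrium: 48.9 − 0.04q = 11.64 + 0.25q → q* = 128.4828, p* = 43.7607.
Marginal revenue: MR = 48.9 − 0.08q. Set MR = MC: 48.9 − 0.08q = 11.64 + 0.25q → q_m = 112.9091.
Price p_m = 48.9 − 0.04·112.9091 = 44.3836; MC(q_m) = 11.64 + 0.25·112.9091 = 39.8673.
Competitive q* = 128.4828, so Δq = 15.5737; wedge = 44.3836 − 39.8673 = 4.5163.
DWL = ½ × 15.5737 × 4.5163 = 35.17.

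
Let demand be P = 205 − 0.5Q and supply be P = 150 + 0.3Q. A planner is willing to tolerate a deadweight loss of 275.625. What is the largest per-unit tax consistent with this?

21

Competitive equilibrium: 205 − 0.5Q = 150 + 0.3Q → Q* = 68.75, P* = 170.625.
A tax t gives ΔQ = t/0.8 and wedge t, so DWL = t²/1.6.
t²/1.6 = 275.625 → t² = 441 → t = 21.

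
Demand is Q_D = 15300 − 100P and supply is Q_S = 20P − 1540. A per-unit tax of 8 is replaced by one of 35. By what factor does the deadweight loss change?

In inverse form: demand P = 153 − 0.01Q, supply P = 77 + 0.05Q.
Competitive equilibrium: 153 − 0.01Q = 77 + 0.05Q → Q* = 1266.6667, P* = 140.3333.
For a per-unit tax t: ΔQ = t/0.06, so DWL = ½·t·(t/0.06) = t²/0.12.
At t = 8: DWL = 533.333. At t = 35: DWL = 10208.333.
Ratio = (35/8)² = 19.141.

19.141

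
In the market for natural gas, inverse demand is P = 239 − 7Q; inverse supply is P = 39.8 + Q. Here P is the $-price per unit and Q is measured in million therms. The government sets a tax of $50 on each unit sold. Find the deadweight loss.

Competitive equilibrium: 239 − 7Q = 39.8 + Q → Q* = 24.9, P* = 64.7.
With the tax, the buyer price exceeds the seller price by 50: (239 − 7Q) − (39.8 + Q) = 50 → Q' = 18.65.
ΔQ = 24.9 − 18.65 = 6.25; the wedge equals the tax, 50.
DWL = ½ × 6.25 × 50 = $156.25 million.

$156.25 million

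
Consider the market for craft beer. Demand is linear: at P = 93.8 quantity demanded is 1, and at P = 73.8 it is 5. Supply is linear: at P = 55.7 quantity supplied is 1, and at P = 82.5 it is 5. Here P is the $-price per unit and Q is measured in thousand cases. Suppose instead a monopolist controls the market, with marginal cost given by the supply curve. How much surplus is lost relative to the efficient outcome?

$9.50 thousand

Demand slope = (73.8 − 93.8)/(5 − 1) = −5, so P = 98.8 − 5Q.
Supply slope = (82.5 − 55.7)/(5 − 1) = 6.7, so P = 49 + 6.7Q.
Competitive equilibrium: 98.8 − 5Q = 49 + 6.7Q → Q* = 4.2564, P* = 77.5179.
Marginal revenue: MR = 98.8 − 10Q. Set MR = MC: 98.8 − 10Q = 49 + 6.7Q → Q_m = 2.982.
Price P_m = 98.8 − 5·2.982 = 83.89; MC(Q_m) = 49 + 6.7·2.982 = 68.9794.
Competitive Q* = 4.2564, so ΔQ = 1.2744; wedge = 83.89 − 68.9794 = 14.9106.
The triangle = ½ × 1.2744 × 14.9106 = $9.50 thousand.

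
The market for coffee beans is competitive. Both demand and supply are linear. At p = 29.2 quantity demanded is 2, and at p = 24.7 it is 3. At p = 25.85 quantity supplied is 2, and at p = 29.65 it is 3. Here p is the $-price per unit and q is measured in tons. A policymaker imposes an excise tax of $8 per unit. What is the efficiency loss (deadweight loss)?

Demand slope = (24.7 − 29.2)/(3 − 2) = −4.5, so p = 38.2 − 4.5q.
Supply slope = (29.65 − 25.85)/(3 − 2) = 3.8, so p = 18.25 + 3.8q.
Competitive equilibrium: 38.2 − 4.5q = 18.25 + 3.8q → q* = 2.4036, p* = 27.3837.
With the tax, the buyer price exceeds the seller price by 8: (38.2 − 4.5q) − (18.25 + 3.8q) = 8 → q' = 1.4398.
Δq = 2.4036 − 1.4398 = 0.9638; the wedge equals the tax, 8.
Welfare loss = ½ × 0.9638 × 8 = $3.86.

$3.86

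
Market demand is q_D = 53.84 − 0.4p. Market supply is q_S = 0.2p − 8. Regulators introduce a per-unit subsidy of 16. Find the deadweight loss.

17.07

In inverse form: demand p = 134.6 − 2.5q, supply p = 40 + 5q.
Competitive equilibrium: 134.6 − 2.5q = 40 + 5q → q* = 12.6133, p* = 103.0667.
The subsidy lowers effective supply by 16: p = 24 + 5q.
New quantity: 134.6 − 2.5q = 24 + 5q → q' = 14.7467.
Overproduction Δq = 14.7467 − 12.6133 = 2.1334; wedge = subsidy = 16.
The triangle = ½ × 2.1334 × 16 = 17.07.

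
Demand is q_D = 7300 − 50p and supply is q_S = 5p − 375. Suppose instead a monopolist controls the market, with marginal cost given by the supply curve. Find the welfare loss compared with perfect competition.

In inverse form: demand p = 146 − 0.02q, supply p = 75 + 0.2q.
Competitive equilibrium: 146 − 0.02q = 75 + 0.2q → q* = 322.7273, p* = 139.5455.
Marginal revenue: MR = 146 − 0.04q. Set MR = MC: 146 − 0.04q = 75 + 0.2q → q_m = 295.8333.
Price p_m = 146 − 0.02·295.8333 = 140.0833; MC(q_m) = 75 + 0.2·295.8333 = 134.1667.
Competitive q* = 322.7273, so Δq = 26.894; wedge = 140.0833 − 134.1667 = 5.9166.
The triangle = ½ × 26.894 × 5.9166 = 79.56.

79.56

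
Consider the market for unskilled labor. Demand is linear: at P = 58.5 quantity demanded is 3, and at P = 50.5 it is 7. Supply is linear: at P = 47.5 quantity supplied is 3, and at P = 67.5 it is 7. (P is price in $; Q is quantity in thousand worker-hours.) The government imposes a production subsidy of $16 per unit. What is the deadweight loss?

$18.29 thousand

Demand slope = (50.5 − 58.5)/(7 − 3) = −2, so P = 64.5 − 2Q.
Supply slope = (67.5 − 47.5)/(7 − 3) = 5, so P = 32.5 + 5Q.
Competitive equilibrium: 64.5 − 2Q = 32.5 + 5Q → Q* = 4.5714, P* = 55.3571.
The subsidy lowers effective supply by 16: P = 16.5 + 5Q.
New quantity: 64.5 − 2Q = 16.5 + 5Q → Q' = 6.8571.
Overproduction ΔQ = 6.8571 − 4.5714 = 2.2857; wedge = subsidy = 16.
Deadweight loss = ½ × 2.2857 × 16 = $18.29 thousand.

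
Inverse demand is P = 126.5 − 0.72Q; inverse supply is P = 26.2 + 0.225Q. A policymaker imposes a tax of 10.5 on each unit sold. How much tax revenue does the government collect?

997.78

Competitive equilibrium: 126.5 − 0.72Q = 26.2 + 0.225Q → Q* = 106.1376, P* = 50.081.
With the tax, the buyer price exceeds the seller price by 10.5: (126.5 − 0.72Q) − (26.2 + 0.225Q) = 10.5 → Q' = 95.0265.
Tax revenue = 10.5 × 95.0265 = 997.78.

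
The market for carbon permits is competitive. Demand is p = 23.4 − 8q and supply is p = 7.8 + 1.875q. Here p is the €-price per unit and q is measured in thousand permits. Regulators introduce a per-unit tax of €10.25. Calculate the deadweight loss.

Competitive equilibrium: 23.4 − 8q = 7.8 + 1.875q → q* = 1.5797, p* = 10.762.
With the tax, the buyer price exceeds the seller price by 10.25: (23.4 − 8q) − (7.8 + 1.875q) = 10.25 → q' = 0.5418.
Δq = 1.5797 − 0.5418 = 1.0379; the wedge equals the tax, 10.25.
The triangle = ½ × 1.0379 × 10.25 = €5.32 thousand.

€5.32 thousand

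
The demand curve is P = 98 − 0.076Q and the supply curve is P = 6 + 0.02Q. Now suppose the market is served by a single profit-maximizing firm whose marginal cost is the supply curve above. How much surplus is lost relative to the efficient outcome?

Competitive equilibrium: 98 − 0.076Q = 6 + 0.02Q → Q* = 958.33333, P* = 25.16667.
Marginal revenue: MR = 98 − 0.152Q. Set MR = MC: 98 − 0.152Q = 6 + 0.02Q → Q_m = 534.88372.
Price P_m = 98 − 0.076·534.88372 = 57.34884; MC(Q_m) = 6 + 0.02·534.88372 = 16.69767.
Competitive Q* = 958.33333, so ΔQ = 423.44961; wedge = 57.34884 − 16.69767 = 40.65117.
DWL = ½ × 423.44961 × 40.65117 = 8606.86.

8606.86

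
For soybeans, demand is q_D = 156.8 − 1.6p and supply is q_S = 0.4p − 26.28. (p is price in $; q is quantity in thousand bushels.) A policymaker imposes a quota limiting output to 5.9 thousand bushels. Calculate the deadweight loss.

$30.75 thousand

In inverse form: demand p = 98 − 0.625q, supply p = 65.7 + 2.5q.
Competitive equilibrium: 98 − 0.625q = 65.7 + 2.5q → q* = 10.336, p* = 91.54.
At q = 5.9: demand price = 98 − 0.625·5.9 = 94.3125; supply price = 65.7 + 2.5·5.9 = 80.45.
Δq = 10.336 − 5.9 = 4.436; wedge = 94.3125 − 80.45 = 13.8625.
DWL = ½ × 4.436 × 13.8625 = $30.75 thousand.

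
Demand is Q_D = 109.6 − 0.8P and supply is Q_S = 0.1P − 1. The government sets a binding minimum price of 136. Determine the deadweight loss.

618.84

In inverse form: demand P = 137 − 1.25Q, supply P = 10 + 10Q.
Competitive equilibrium: 137 − 1.25Q = 10 + 10Q → Q* = 11.28889, P* = 122.88889.
At the floor P = 136, quantity demanded = (137 − 136)/1.25 = 0.8.
Sellers' marginal cost at Q' = 0.8: 10 + 10·0.8 = 18.
ΔQ = 11.28889 − 0.8 = 10.48889; wedge = 136 − 18 = 118.
DWL = ½ × 10.48889 × 118 = 618.84.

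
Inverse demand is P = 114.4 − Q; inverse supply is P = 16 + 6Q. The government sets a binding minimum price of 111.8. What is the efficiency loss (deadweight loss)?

Competitive equilibrium: 114.4 − Q = 16 + 6Q → Q* = 14.0571, P* = 100.3429.
At the floor P = 111.8, quantity demanded = (114.4 − 111.8)/1 = 2.6.
Sellers' marginal cost at Q' = 2.6: 16 + 6·2.6 = 31.6.
ΔQ = 14.0571 − 2.6 = 11.4571; wedge = 111.8 − 31.6 = 80.2.
DWL = ½ × 11.4571 × 80.2 = 459.43.

459.43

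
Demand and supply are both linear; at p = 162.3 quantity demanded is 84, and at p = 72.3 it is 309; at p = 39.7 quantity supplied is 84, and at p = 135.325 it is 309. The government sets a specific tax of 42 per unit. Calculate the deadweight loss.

Demand slope = (72.3 − 162.3)/(309 − 84) = −0.4, so p = 195.9 − 0.4q.
Supply slope = (135.325 − 39.7)/(309 − 84) = 0.425, so p = 4 + 0.425q.
Competitive equilibrium: 195.9 − 0.4q = 4 + 0.425q → q* = 232.6061, p* = 102.8576.
With the tax, the buyer price exceeds the seller price by 42: (195.9 − 0.4q) − (4 + 0.425q) = 42 → q' = 181.697.
Δq = 232.6061 − 181.697 = 50.9091; the wedge equals the tax, 42.
DWL = ½ × 50.9091 × 42 = 1069.09.

1069.09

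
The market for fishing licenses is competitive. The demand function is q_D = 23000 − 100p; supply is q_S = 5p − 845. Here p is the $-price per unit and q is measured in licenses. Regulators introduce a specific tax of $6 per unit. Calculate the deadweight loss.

$85.71

In inverse form: demand p = 230 − 0.01q, supply p = 169 + 0.2q.
Competitive equilibrium: 230 − 0.01q = 169 + 0.2q → q* = 290.4762, p* = 227.0952.
With the tax, the buyer price exceeds the seller price by 6: (230 − 0.01q) − (169 + 0.2q) = 6 → q' = 261.9048.
Δq = 290.4762 − 261.9048 = 28.5714; the wedge equals the tax, 6.
Welfare loss = ½ × 28.5714 × 6 = $85.71.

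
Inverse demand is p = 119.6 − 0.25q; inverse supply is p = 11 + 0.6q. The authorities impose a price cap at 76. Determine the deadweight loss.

160.47

Competitive equilibrium: 119.6 − 0.25q = 11 + 0.6q → q* = 127.7647, p* = 87.6588.
At the ceiling p = 76, quantity supplied = (76 − 11)/0.6 = 108.3333.
Willingness to pay at q' = 108.3333: 119.6 − 0.25·108.3333 = 92.5167.
Δq = 127.7647 − 108.3333 = 19.4314; wedge = 92.5167 − 76 = 16.5167.
DWL = ½ × 19.4314 × 16.5167 = 160.47.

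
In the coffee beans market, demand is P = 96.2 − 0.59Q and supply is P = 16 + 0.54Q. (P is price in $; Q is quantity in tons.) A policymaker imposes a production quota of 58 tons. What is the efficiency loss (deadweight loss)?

Competitive equilibrium: 96.2 − 0.59Q = 16 + 0.54Q → Q* = 70.9735, P* = 54.3257.
At Q = 58: demand price = 96.2 − 0.59·58 = 61.98; supply price = 16 + 0.54·58 = 47.32.
ΔQ = 70.9735 − 58 = 12.9735; wedge = 61.98 − 47.32 = 14.66.
DWL = ½ × 12.9735 × 14.66 = $95.10.

$95.10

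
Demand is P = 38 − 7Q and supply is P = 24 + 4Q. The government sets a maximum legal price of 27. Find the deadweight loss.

Competitive equilibrium: 38 − 7Q = 24 + 4Q → Q* = 1.2727, P* = 29.0909.
At the ceiling P = 27, quantity supplied = (27 − 24)/4 = 0.75.
Willingness to pay at Q' = 0.75: 38 − 7·0.75 = 32.75.
ΔQ = 1.2727 − 0.75 = 0.5227; wedge = 32.75 − 27 = 5.75.
The triangle = ½ × 0.5227 × 5.75 = 1.50.

1.50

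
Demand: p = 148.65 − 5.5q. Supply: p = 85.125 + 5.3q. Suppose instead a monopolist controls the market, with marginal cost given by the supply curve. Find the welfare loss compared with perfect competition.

21.27

Competitive equilibrium: 148.65 − 5.5q = 85.125 + 5.3q → q* = 5.8819, p* = 116.2993.
Marginal revenue: MR = 148.65 − 11q. Set MR = MC: 148.65 − 11q = 85.125 + 5.3q → q_m = 3.8972.
Price p_m = 148.65 − 5.5·3.8972 = 127.2154; MC(q_m) = 85.125 + 5.3·3.8972 = 105.7802.
Competitive q* = 5.8819, so Δq = 1.9847; wedge = 127.2154 − 105.7802 = 21.4352.
The triangle = ½ × 1.9847 × 21.4352 = 21.27.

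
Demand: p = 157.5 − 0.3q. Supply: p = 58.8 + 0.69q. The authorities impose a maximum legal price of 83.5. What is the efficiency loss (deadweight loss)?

2021.18

Competitive equilibrium: 157.5 − 0.3q = 58.8 + 0.69q → q* = 99.697, p* = 127.5909.
At the ceiling p = 83.5, quantity supplied = (83.5 − 58.8)/0.69 = 35.7971.
Willingness to pay at q' = 35.7971: 157.5 − 0.3·35.7971 = 146.7609.
Δq = 99.697 − 35.7971 = 63.8999; wedge = 146.7609 − 83.5 = 63.2609.
The triangle = ½ × 63.8999 × 63.2609 = 2021.18.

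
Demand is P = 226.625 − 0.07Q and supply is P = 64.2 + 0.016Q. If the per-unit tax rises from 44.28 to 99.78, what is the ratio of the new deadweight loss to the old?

5.078

Competitive equilibrium: 226.625 − 0.07Q = 64.2 + 0.016Q → Q* = 1888.6628, P* = 94.4186.
For a per-unit tax t: ΔQ = t/0.086, so DWL = ½·t·(t/0.086) = t²/0.172.
At t = 44.28: DWL = 11399.526. At t = 99.78: DWL = 57884.002.
Ratio = (99.78/44.28)² = 5.078.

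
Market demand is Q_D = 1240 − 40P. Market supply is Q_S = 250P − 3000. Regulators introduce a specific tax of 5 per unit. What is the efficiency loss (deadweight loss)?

431.03

In inverse form: demand P = 31 − 0.025Q, supply P = 12 + 0.004Q.
Competitive equilibrium: 31 − 0.025Q = 12 + 0.004Q → Q* = 655.1724, P* = 14.6207.
With the tax, the buyer price exceeds the seller price by 5: (31 − 0.025Q) − (12 + 0.004Q) = 5 → Q' = 482.7586.
ΔQ = 655.1724 − 482.7586 = 172.4138; the wedge equals the tax, 5.
DWL = ½ × 172.4138 × 5 = 431.03.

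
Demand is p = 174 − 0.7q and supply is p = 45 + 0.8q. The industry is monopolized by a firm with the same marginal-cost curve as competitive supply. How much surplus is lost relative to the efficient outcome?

561.58

Competitive equilibrium: 174 − 0.7q = 45 + 0.8q → q* = 86, p* = 113.8.
Marginal revenue: MR = 174 − 1.4q. Set MR = MC: 174 − 1.4q = 45 + 0.8q → q_m = 58.63636.
Price p_m = 174 − 0.7·58.63636 = 132.95455; MC(q_m) = 45 + 0.8·58.63636 = 91.90909.
Competitive q* = 86, so Δq = 27.36364; wedge = 132.95455 − 91.90909 = 41.04546.
The triangle = ½ × 27.36364 × 41.04546 = 561.58.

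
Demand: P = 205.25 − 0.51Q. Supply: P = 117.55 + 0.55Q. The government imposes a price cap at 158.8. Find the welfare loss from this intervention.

Competitive equilibrium: 205.25 − 0.51Q = 117.55 + 0.55Q → Q* = 82.7358, P* = 163.0547.
At the ceiling P = 158.8, quantity supplied = (158.8 − 117.55)/0.55 = 75.
Willingness to pay at Q' = 75: 205.25 − 0.51·75 = 167.
ΔQ = 82.7358 − 75 = 7.7358; wedge = 167 − 158.8 = 8.2.
DWL = ½ × 7.7358 × 8.2 = 31.72.

31.72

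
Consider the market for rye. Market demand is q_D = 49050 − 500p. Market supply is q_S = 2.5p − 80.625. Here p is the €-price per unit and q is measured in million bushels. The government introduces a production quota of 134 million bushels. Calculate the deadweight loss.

€178.57 million

In inverse form: demand p = 98.1 − 0.002q, supply p = 32.25 + 0.4q.
Competitive equilibrium: 98.1 − 0.002q = 32.25 + 0.4q → q* = 163.806, p* = 97.7724.
At q = 134: demand price = 98.1 − 0.002·134 = 97.832; supply price = 32.25 + 0.4·134 = 85.85.
Δq = 163.806 − 134 = 29.806; wedge = 97.832 − 85.85 = 11.982.
DWL = ½ × 29.806 × 11.982 = €178.57 million.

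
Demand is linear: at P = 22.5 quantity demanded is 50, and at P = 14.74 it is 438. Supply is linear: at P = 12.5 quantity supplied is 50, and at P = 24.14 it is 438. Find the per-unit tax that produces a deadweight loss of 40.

Demand slope = (14.74 − 22.5)/(438 − 50) = −0.02, so P = 23.5 − 0.02Q.
Supply slope = (24.14 − 12.5)/(438 − 50) = 0.03, so P = 11 + 0.03Q.
Competitive equilibrium: 23.5 − 0.02Q = 11 + 0.03Q → Q* = 250, P* = 18.5.
A tax t gives ΔQ = t/0.05 and wedge t, so DWL = t²/0.1.
t²/0.1 = 40 → t² = 4 → t = 2.

2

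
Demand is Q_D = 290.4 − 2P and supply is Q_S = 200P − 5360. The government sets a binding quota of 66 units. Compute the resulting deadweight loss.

In inverse form: demand P = 145.2 − 0.5Q, supply P = 26.8 + 0.005Q.
Competitive equilibrium: 145.2 − 0.5Q = 26.8 + 0.005Q → Q* = 234.4554, P* = 27.9723.
At Q = 66: demand price = 145.2 − 0.5·66 = 112.2; supply price = 26.8 + 0.005·66 = 27.13.
ΔQ = 234.4554 − 66 = 168.4554; wedge = 112.2 − 27.13 = 85.07.
The triangle = ½ × 168.4554 × 85.07 = 7165.25.

7165.25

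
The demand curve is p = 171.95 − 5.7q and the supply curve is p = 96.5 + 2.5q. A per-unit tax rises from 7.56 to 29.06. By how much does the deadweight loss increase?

Competitive equilibrium: 171.95 − 5.7q = 96.5 + 2.5q → q* = 9.2012, p* = 119.503.
For a per-unit tax t: Δq = t/8.2, so DWL = ½·t·(t/8.2) = t²/16.4.
At t = 7.56: DWL = 3.485. At t = 29.06: DWL = 51.493.
Increase = 51.493 − 3.485 = 48.01.

48.01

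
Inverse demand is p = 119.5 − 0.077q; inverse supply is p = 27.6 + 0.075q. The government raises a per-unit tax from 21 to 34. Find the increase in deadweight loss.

2351.97

Competitive equilibrium: 119.5 − 0.077q = 27.6 + 0.075q → q* = 604.6053, p* = 72.9454.
For a per-unit tax t: Δq = t/0.152, so DWL = ½·t·(t/0.152) = t²/0.304.
At t = 21: DWL = 1450.658. At t = 34: DWL = 3802.632.
Increase = 3802.632 − 1450.658 = 2351.97.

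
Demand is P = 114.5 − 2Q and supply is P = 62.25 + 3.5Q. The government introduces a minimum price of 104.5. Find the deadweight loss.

55.69

Competitive equilibrium: 114.5 − 2Q = 62.25 + 3.5Q → Q* = 9.5, P* = 95.5.
At the floor P = 104.5, quantity demanded = (114.5 − 104.5)/2 = 5.
Sellers' marginal cost at Q' = 5: 62.25 + 3.5·5 = 79.75.
ΔQ = 9.5 − 5 = 4.5; wedge = 104.5 − 79.75 = 24.75.
DWL = ½ × 4.5 × 24.75 = 55.69.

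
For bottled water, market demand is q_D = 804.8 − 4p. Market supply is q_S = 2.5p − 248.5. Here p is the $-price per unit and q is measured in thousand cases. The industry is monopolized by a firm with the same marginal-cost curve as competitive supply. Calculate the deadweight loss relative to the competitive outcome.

$615.10 thousand

In inverse form: demand p = 201.2 − 0.25q, supply p = 99.4 + 0.4q.
Competitive equilibrium: 201.2 − 0.25q = 99.4 + 0.4q → q* = 156.6154, p* = 162.0462.
Marginal revenue: MR = 201.2 − 0.5q. Set MR = MC: 201.2 − 0.5q = 99.4 + 0.4q → q_m = 113.1111.
Price p_m = 201.2 − 0.25·113.1111 = 172.9222; MC(q_m) = 99.4 + 0.4·113.1111 = 144.6444.
Competitive q* = 156.6154, so Δq = 43.5043; wedge = 172.9222 − 144.6444 = 28.2778.
Deadweight loss = ½ × 43.5043 × 28.2778 = $615.10 thousand.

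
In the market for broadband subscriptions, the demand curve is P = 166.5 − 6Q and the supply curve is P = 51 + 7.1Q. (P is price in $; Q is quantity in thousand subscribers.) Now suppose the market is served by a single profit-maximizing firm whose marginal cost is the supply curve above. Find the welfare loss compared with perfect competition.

$50.25 thousand

Competitive equilibrium: 166.5 − 6Q = 51 + 7.1Q → Q* = 8.8168, P* = 113.5992.
Marginal revenue: MR = 166.5 − 12Q. Set MR = MC: 166.5 − 12Q = 51 + 7.1Q → Q_m = 6.0471.
Price P_m = 166.5 − 6·6.0471 = 130.2174; MC(Q_m) = 51 + 7.1·6.0471 = 93.9344.
Competitive Q* = 8.8168, so ΔQ = 2.7697; wedge = 130.2174 − 93.9344 = 36.283.
DWL = ½ × 2.7697 × 36.283 = $50.25 thousand.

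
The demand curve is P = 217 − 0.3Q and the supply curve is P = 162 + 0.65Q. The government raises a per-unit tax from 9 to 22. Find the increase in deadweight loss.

Competitive equilibrium: 217 − 0.3Q = 162 + 0.65Q → Q* = 57.8947, P* = 199.6316.
For a per-unit tax t: ΔQ = t/0.95, so DWL = ½·t·(t/0.95) = t²/1.9.
At t = 9: DWL = 42.632. At t = 22: DWL = 254.737.
Increase = 254.737 − 42.632 = 212.11.

212.11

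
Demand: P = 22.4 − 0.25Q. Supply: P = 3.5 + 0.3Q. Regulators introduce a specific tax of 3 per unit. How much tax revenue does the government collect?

86.73

Competitive equilibrium: 22.4 − 0.25Q = 3.5 + 0.3Q → Q* = 34.3636, P* = 13.8091.
With the tax, the buyer price exceeds the seller price by 3: (22.4 − 0.25Q) − (3.5 + 0.3Q) = 3 → Q' = 28.9091.
Tax revenue = 3 × 28.9091 = 86.73.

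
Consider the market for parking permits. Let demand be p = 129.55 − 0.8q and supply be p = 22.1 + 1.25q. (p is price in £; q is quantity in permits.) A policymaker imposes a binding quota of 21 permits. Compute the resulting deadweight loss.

Competitive equilibrium: 129.55 − 0.8q = 22.1 + 1.25q → q* = 52.4146, p* = 87.6183.
At q = 21: demand price = 129.55 − 0.8·21 = 112.75; supply price = 22.1 + 1.25·21 = 48.35.
Δq = 52.4146 − 21 = 31.4146; wedge = 112.75 − 48.35 = 64.4.
Welfare loss = ½ × 31.4146 × 64.4 = £1011.55.

£1011.55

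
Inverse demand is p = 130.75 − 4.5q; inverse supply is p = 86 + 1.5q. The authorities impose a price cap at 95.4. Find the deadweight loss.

Competitive equilibrium: 130.75 − 4.5q = 86 + 1.5q → q* = 7.4583, p* = 97.1875.
At the ceiling p = 95.4, quantity supplied = (95.4 − 86)/1.5 = 6.2667.
Willingness to pay at q' = 6.2667: 130.75 − 4.5·6.2667 = 102.5499.
Δq = 7.4583 − 6.2667 = 1.1916; wedge = 102.5499 − 95.4 = 7.1499.
Deadweight loss = ½ × 1.1916 × 7.1499 = 4.26.

4.26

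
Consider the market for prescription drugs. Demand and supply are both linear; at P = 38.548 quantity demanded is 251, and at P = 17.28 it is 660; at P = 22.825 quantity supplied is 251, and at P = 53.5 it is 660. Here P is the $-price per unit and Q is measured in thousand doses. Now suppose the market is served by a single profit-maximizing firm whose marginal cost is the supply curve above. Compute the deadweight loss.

$752.80 thousand

Demand slope = (17.28 − 38.548)/(660 − 251) = −0.052, so P = 51.6 − 0.052Q.
Supply slope = (53.5 − 22.825)/(660 − 251) = 0.075, so P = 4 + 0.075Q.
Competitive equilibrium: 51.6 − 0.052Q = 4 + 0.075Q → Q* = 374.80315, P* = 32.11024.
Marginal revenue: MR = 51.6 − 0.104Q. Set MR = MC: 51.6 − 0.104Q = 4 + 0.075Q → Q_m = 265.92179.
Price P_m = 51.6 − 0.052·265.92179 = 37.77207; MC(Q_m) = 4 + 0.075·265.92179 = 23.94413.
Competitive Q* = 374.80315, so ΔQ = 108.88136; wedge = 37.77207 − 23.94413 = 13.82794.
Welfare loss = ½ × 108.88136 × 13.82794 = $752.80 thousand.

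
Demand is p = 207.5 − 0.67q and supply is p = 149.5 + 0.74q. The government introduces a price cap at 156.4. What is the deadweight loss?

713.39

Competitive equilibrium: 207.5 − 0.67q = 149.5 + 0.74q → q* = 41.1348, p* = 179.9397.
At the ceiling p = 156.4, quantity supplied = (156.4 − 149.5)/0.74 = 9.3243.
Willingness to pay at q' = 9.3243: 207.5 − 0.67·9.3243 = 201.2527.
Δq = 41.1348 − 9.3243 = 31.8105; wedge = 201.2527 − 156.4 = 44.8527.
Deadweight loss = ½ × 31.8105 × 44.8527 = 713.39.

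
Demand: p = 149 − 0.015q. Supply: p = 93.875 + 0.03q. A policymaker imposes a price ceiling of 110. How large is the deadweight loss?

10634.77

Competitive equilibrium: 149 − 0.015q = 93.875 + 0.03q → q* = 1225, p* = 130.625.
At the ceiling p = 110, quantity supplied = (110 − 93.875)/0.03 = 537.5.
Willingness to pay at q' = 537.5: 149 − 0.015·537.5 = 140.9375.
Δq = 1225 − 537.5 = 687.5; wedge = 140.9375 − 110 = 30.9375.
The triangle = ½ × 687.5 × 30.9375 = 10634.77.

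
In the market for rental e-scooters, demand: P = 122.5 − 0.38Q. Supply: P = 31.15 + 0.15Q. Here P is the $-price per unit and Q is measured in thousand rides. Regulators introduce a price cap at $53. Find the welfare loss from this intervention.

$188.80 thousand

Competitive equilibrium: 122.5 − 0.38Q = 31.15 + 0.15Q → Q* = 172.3585, P* = 57.0038.
At the ceiling P = 53, quantity supplied = (53 − 31.15)/0.15 = 145.6667.
Willingness to pay at Q' = 145.6667: 122.5 − 0.38·145.6667 = 67.1467.
ΔQ = 172.3585 − 145.6667 = 26.6918; wedge = 67.1467 − 53 = 14.1467.
The triangle = ½ × 26.6918 × 14.1467 = $188.80 thousand.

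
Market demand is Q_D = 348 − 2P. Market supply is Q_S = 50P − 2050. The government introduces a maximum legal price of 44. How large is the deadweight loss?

2908.65

In inverse form: demand P = 174 − 0.5Q, supply P = 41 + 0.02Q.
Competitive equilibrium: 174 − 0.5Q = 41 + 0.02Q → Q* = 255.7692, P* = 46.1154.
At the ceiling P = 44, quantity supplied = (44 − 41)/0.02 = 150.
Willingness to pay at Q' = 150: 174 − 0.5·150 = 99.
ΔQ = 255.7692 − 150 = 105.7692; wedge = 99 − 44 = 55.
Welfare loss = ½ × 105.7692 × 55 = 2908.65.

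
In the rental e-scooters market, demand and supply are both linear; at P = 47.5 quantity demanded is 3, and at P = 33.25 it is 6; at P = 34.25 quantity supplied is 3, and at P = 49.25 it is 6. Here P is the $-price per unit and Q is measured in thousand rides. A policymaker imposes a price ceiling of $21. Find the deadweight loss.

$78.35 thousand

Demand slope = (33.25 − 47.5)/(6 − 3) = −4.75, so P = 61.75 − 4.75Q.
Supply slope = (49.25 − 34.25)/(6 − 3) = 5, so P = 19.25 + 5Q.
Competitive equilibrium: 61.75 − 4.75Q = 19.25 + 5Q → Q* = 4.359, P* = 41.0449.
At the ceiling P = 21, quantity supplied = (21 − 19.25)/5 = 0.35.
Willingness to pay at Q' = 0.35: 61.75 − 4.75·0.35 = 60.0875.
ΔQ = 4.359 − 0.35 = 4.009; wedge = 60.0875 − 21 = 39.0875.
Deadweight loss = ½ × 4.009 × 39.0875 = $78.35 thousand.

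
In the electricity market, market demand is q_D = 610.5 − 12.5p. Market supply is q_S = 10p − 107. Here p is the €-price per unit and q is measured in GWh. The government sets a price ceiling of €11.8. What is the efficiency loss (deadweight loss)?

In inverse form: demand p = 48.84 − 0.08q, supply p = 10.7 + 0.1q.
Competitive equilibrium: 48.84 − 0.08q = 10.7 + 0.1q → q* = 211.8889, p* = 31.8889.
At the ceiling p = 11.8, quantity supplied = (11.8 − 10.7)/0.1 = 11.
Willingness to pay at q' = 11: 48.84 − 0.08·11 = 47.96.
Δq = 211.8889 − 11 = 200.8889; wedge = 47.96 − 11.8 = 36.16.
The triangle = ½ × 200.8889 × 36.16 = €3632.07.

€3632.07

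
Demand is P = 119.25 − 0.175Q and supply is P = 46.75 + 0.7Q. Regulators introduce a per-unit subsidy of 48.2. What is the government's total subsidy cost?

6648.85

Competitive equilibrium: 119.25 − 0.175Q = 46.75 + 0.7Q → Q* = 82.8571, P* = 104.75.
The subsidy lowers effective supply by 48.2: P = 0.7Q − 1.45.
New quantity: 119.25 − 0.175Q = 0.7Q − 1.45 → Q' = 137.9429.
Total subsidy cost = 48.2 × 137.9429 = 6648.85.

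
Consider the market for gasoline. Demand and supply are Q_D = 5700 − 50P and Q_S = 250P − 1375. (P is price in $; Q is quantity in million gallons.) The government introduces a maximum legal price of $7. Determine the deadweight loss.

In inverse form: demand P = 114 − 0.02Q, supply P = 5.5 + 0.004Q.
Competitive equilibrium: 114 − 0.02Q = 5.5 + 0.004Q → Q* = 4520.8333, P* = 23.5833.
At the ceiling P = 7, quantity supplied = (7 − 5.5)/0.004 = 375.
Willingness to pay at Q' = 375: 114 − 0.02·375 = 106.5.
ΔQ = 4520.8333 − 375 = 4145.8333; wedge = 106.5 − 7 = 99.5.
Welfare loss = ½ × 4145.8333 × 99.5 = $206255.21 million.

$206255.21 million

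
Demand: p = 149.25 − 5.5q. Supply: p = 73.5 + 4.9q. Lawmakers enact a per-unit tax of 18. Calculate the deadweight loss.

Competitive equilibrium: 149.25 − 5.5q = 73.5 + 4.9q → q* = 7.2837, p* = 109.1899.
With the tax, the buyer price exceeds the seller price by 18: (149.25 − 5.5q) − (73.5 + 4.9q) = 18 → q' = 5.5529.
Δq = 7.2837 − 5.5529 = 1.7308; the wedge equals the tax, 18.
DWL = ½ × 1.7308 × 18 = 15.58.

15.58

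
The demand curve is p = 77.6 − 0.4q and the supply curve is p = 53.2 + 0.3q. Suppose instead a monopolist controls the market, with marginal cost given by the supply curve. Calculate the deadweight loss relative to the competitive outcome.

Competitive equilibrium: 77.6 − 0.4q = 53.2 + 0.3q → q* = 34.8571, p* = 63.6571.
Marginal revenue: MR = 77.6 − 0.8q. Set MR = MC: 77.6 − 0.8q = 53.2 + 0.3q → q_m = 22.1818.
Price p_m = 77.6 − 0.4·22.1818 = 68.7273; MC(q_m) = 53.2 + 0.3·22.1818 = 59.8545.
Competitive q* = 34.8571, so Δq = 12.6753; wedge = 68.7273 − 59.8545 = 8.8728.
DWL = ½ × 12.6753 × 8.8728 = 56.23.

56.23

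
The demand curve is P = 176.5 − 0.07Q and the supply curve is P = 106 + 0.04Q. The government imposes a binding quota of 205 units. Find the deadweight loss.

10450.92

Competitive equilibrium: 176.5 − 0.07Q = 106 + 0.04Q → Q* = 640.9091, P* = 131.6364.
At Q = 205: demand price = 176.5 − 0.07·205 = 162.15; supply price = 106 + 0.04·205 = 114.2.
ΔQ = 640.9091 − 205 = 435.9091; wedge = 162.15 − 114.2 = 47.95.
Welfare loss = ½ × 435.9091 × 47.95 = 10450.92.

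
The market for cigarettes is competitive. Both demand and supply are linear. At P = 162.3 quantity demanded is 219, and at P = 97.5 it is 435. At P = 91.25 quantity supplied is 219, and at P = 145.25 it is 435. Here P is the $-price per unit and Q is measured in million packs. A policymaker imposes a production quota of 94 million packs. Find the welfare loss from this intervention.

$17767.31 million

Demand slope = (97.5 − 162.3)/(435 − 219) = −0.3, so P = 228 − 0.3Q.
Supply slope = (145.25 − 91.25)/(435 − 219) = 0.25, so P = 36.5 + 0.25Q.
Competitive equilibrium: 228 − 0.3Q = 36.5 + 0.25Q → Q* = 348.1818, P* = 123.5455.
At Q = 94: demand price = 228 − 0.3·94 = 199.8; supply price = 36.5 + 0.25·94 = 60.
ΔQ = 348.1818 − 94 = 254.1818; wedge = 199.8 − 60 = 139.8.
Welfare loss = ½ × 254.1818 × 139.8 = $17767.31 million.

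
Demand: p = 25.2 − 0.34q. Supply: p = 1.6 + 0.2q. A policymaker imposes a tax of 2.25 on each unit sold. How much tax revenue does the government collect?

Competitive equilibrium: 25.2 − 0.34q = 1.6 + 0.2q → q* = 43.7037, p* = 10.3407.
With the tax, the buyer price exceeds the seller price by 2.25: (25.2 − 0.34q) − (1.6 + 0.2q) = 2.25 → q' = 39.537.
Tax revenue = 2.25 × 39.537 = 88.96.

88.96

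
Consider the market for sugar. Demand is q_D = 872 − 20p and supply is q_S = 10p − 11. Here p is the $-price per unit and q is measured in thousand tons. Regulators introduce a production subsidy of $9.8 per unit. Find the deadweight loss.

In inverse form: demand p = 43.6 − 0.05q, supply p = 1.1 + 0.1q.
Competitive equilibrium: 43.6 − 0.05q = 1.1 + 0.1q → q* = 283.3333, p* = 29.4333.
The subsidy lowers effective supply by 9.8: p = 0.1q − 8.7.
New quantity: 43.6 − 0.05q = 0.1q − 8.7 → q' = 348.6667.
Overproduction Δq = 348.6667 − 283.3333 = 65.3334; wedge = subsidy = 9.8.
Deadweight loss = ½ × 65.3334 × 9.8 = $320.13 thousand.

$320.13 thousand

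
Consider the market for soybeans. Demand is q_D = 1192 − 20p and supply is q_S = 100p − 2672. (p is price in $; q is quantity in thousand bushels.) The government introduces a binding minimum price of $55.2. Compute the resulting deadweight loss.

$6348 thousand

In inverse form: demand p = 59.6 − 0.05q, supply p = 26.72 + 0.01q.
Competitive equilibrium: 59.6 − 0.05q = 26.72 + 0.01q → q* = 548, p* = 32.2.
At the floor p = 55.2, quantity demanded = (59.6 − 55.2)/0.05 = 88.
Sellers' marginal cost at q' = 88: 26.72 + 0.01·88 = 27.6.
Δq = 548 − 88 = 460; wedge = 55.2 − 27.6 = 27.6.
DWL = ½ × 460 × 27.6 = $6348 thousand.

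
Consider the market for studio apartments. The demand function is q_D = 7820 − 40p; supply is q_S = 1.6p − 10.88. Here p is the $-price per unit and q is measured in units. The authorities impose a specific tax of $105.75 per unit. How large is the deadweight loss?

In inverse form: demand p = 195.5 − 0.025q, supply p = 6.8 + 0.625q.
Competitive equilibrium: 195.5 − 0.025q = 6.8 + 0.625q → q* = 290.3077, p* = 188.2423.
With the tax, the buyer price exceeds the seller price by 105.75: (195.5 − 0.025q) − (6.8 + 0.625q) = 105.75 → q' = 127.6154.
Δq = 290.3077 − 127.6154 = 162.6923; the wedge equals the tax, 105.75.
The triangle = ½ × 162.6923 × 105.75 = $8602.36.

$8602.36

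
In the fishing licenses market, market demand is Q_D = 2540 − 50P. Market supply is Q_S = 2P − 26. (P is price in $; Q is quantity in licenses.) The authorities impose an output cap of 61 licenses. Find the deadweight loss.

In inverse form: demand P = 50.8 − 0.02Q, supply P = 13 + 0.5Q.
Competitive equilibrium: 50.8 − 0.02Q = 13 + 0.5Q → Q* = 72.6923, P* = 49.3462.
At Q = 61: demand price = 50.8 − 0.02·61 = 49.58; supply price = 13 + 0.5·61 = 43.5.
ΔQ = 72.6923 − 61 = 11.6923; wedge = 49.58 − 43.5 = 6.08.
Welfare loss = ½ × 11.6923 × 6.08 = $35.54.

$35.54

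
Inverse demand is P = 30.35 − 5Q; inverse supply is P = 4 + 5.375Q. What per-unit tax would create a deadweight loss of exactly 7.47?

Competitive equilibrium: 30.35 − 5Q = 4 + 5.375Q → Q* = 2.5398, P* = 17.6512.
A tax t gives ΔQ = t/10.375 and wedge t, so DWL = t²/20.75.
t²/20.75 = 7.47 → t² = 155.0025 → t = 12.45.

12.45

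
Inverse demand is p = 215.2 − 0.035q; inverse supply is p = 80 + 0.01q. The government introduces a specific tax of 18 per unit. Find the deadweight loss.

3600

Competitive equilibrium: 215.2 − 0.035q = 80 + 0.01q → q* = 3004.4444, p* = 110.0444.
With the tax, the buyer price exceeds the seller price by 18: (215.2 − 0.035q) − (80 + 0.01q) = 18 → q' = 2604.4444.
Δq = 3004.4444 − 2604.4444 = 400; the wedge equals the tax, 18.
Deadweight loss = ½ × 400 × 18 = 3600.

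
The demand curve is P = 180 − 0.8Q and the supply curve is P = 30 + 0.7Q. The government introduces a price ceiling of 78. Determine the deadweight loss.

740.82

Competitive equilibrium: 180 − 0.8Q = 30 + 0.7Q → Q* = 100, P* = 100.
At the ceiling P = 78, quantity supplied = (78 − 30)/0.7 = 68.5714.
Willingness to pay at Q' = 68.5714: 180 − 0.8·68.5714 = 125.1429.
ΔQ = 100 − 68.5714 = 31.4286; wedge = 125.1429 − 78 = 47.1429.
DWL = ½ × 31.4286 × 47.1429 = 740.82.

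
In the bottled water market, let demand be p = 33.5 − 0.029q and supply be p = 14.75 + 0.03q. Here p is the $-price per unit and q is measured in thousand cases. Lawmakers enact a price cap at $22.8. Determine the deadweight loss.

$72.18 thousand

Competitive equilibrium: 33.5 − 0.029q = 14.75 + 0.03q → q* = 317.79661, p* = 24.2839.
At the ceiling p = 22.8, quantity supplied = (22.8 − 14.75)/0.03 = 268.33333.
Willingness to pay at q' = 268.33333: 33.5 − 0.029·268.33333 = 25.71833.
Δq = 317.79661 − 268.33333 = 49.46328; wedge = 25.71833 − 22.8 = 2.91833.
Welfare loss = ½ × 49.46328 × 2.91833 = $72.18 thousand.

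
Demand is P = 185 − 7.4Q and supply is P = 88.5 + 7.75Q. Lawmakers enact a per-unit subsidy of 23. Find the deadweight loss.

Competitive equilibrium: 185 − 7.4Q = 88.5 + 7.75Q → Q* = 6.3696, P* = 137.8647.
The subsidy lowers effective supply by 23: P = 65.5 + 7.75Q.
New quantity: 185 − 7.4Q = 65.5 + 7.75Q → Q' = 7.8878.
Overproduction ΔQ = 7.8878 − 6.3696 = 1.5182; wedge = subsidy = 23.
DWL = ½ × 1.5182 × 23 = 17.46.

17.46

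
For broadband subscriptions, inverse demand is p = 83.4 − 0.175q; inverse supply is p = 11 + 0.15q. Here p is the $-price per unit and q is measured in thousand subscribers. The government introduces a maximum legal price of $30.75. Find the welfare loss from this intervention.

Competitive equilibrium: 83.4 − 0.175q = 11 + 0.15q → q* = 222.7692, p* = 44.4154.
At the ceiling p = 30.75, quantity supplied = (30.75 − 11)/0.15 = 131.6667.
Willingness to pay at q' = 131.6667: 83.4 − 0.175·131.6667 = 60.3583.
Δq = 222.7692 − 131.6667 = 91.1025; wedge = 60.3583 − 30.75 = 29.6083.
The triangle = ½ × 91.1025 × 29.6083 = $1348.70 thousand.

$1348.70 thousand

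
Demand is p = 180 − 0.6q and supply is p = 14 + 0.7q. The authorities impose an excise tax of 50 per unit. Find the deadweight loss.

Competitive equilibrium: 180 − 0.6q = 14 + 0.7q → q* = 127.6923, p* = 103.3846.
With the tax, the buyer price exceeds the seller price by 50: (180 − 0.6q) − (14 + 0.7q) = 50 → q' = 89.2308.
Δq = 127.6923 − 89.2308 = 38.4615; the wedge equals the tax, 50.
DWL = ½ × 38.4615 × 50 = 961.54.

961.54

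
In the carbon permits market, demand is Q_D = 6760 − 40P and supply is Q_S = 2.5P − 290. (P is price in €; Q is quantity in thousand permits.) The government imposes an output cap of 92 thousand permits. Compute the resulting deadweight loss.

In inverse form: demand P = 169 − 0.025Q, supply P = 116 + 0.4Q.
Competitive equilibrium: 169 − 0.025Q = 116 + 0.4Q → Q* = 124.7059, P* = 165.8824.
At Q = 92: demand price = 169 − 0.025·92 = 166.7; supply price = 116 + 0.4·92 = 152.8.
ΔQ = 124.7059 − 92 = 32.7059; wedge = 166.7 − 152.8 = 13.9.
Deadweight loss = ½ × 32.7059 × 13.9 = €227.31 thousand.

€227.31 thousand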